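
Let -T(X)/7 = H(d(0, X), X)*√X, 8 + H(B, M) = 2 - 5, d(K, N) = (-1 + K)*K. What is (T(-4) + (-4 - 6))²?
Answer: -23616 - 3080*I ≈ -23616.0 - 3080.0*I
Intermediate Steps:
d(K, N) = K*(-1 + K)
H(B, M) = -11 (H(B, M) = -8 + (2 - 5) = -8 - 3 = -11)
T(X) = 77*√X (T(X) = -(-77)*√X = 77*√X)
(T(-4) + (-4 - 6))² = (77*√(-4) + (-4 - 6))² = (77*(2*I) - 10)² = (154*I - 10)² = (-10 + 154*I)²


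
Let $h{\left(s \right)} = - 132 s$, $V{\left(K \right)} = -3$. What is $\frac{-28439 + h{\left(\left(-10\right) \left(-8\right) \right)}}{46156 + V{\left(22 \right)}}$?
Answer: $- \frac{38999}{46153} \approx -0.84499$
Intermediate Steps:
$\frac{-28439 + h{\left(\left(-10\right) \left(-8\right) \right)}}{46156 + V{\left(22 \right)}} = \frac{-28439 - 132 \left(\left(-10\right) \left(-8\right)\right)}{46156 - 3} = \frac{-28439 - 10560}{46153} = \left(-28439 - 10560\right) \frac{1}{46153} = \left(-38999\right) \frac{1}{46153} = - \frac{38999}{46153}$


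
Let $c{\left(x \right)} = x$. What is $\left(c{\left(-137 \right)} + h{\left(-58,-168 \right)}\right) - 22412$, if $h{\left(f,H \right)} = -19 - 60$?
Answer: $-22628$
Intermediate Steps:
$h{\left(f,H \right)} = -79$ ($h{\left(f,H \right)} = -19 - 60 = -79$)
$\left(c{\left(-137 \right)} + h{\left(-58,-168 \right)}\right) - 22412 = \left(-137 - 79\right) - 22412 = -216 - 22412 = -22628$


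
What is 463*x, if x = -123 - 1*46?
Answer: -78247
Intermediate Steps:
x = -169 (x = -123 - 46 = -169)
463*x = 463*(-169) = -78247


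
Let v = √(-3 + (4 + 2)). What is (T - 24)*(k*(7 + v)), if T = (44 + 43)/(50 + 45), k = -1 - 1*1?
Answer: 30702/95 + 4386*√3/95 ≈ 403.15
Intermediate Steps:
k = -2 (k = -1 - 1 = -2)
v = √3 (v = √(-3 + 6) = √3 ≈ 1.7320)
T = 87/95 ≈ 0.91579
(T - 24)*(k*(7 + v)) = (87/95 - 24)*(-2*(7 + √3)) = -2193*(-14 - 2*√3)/95 = 30702/95 + 4386*√3/95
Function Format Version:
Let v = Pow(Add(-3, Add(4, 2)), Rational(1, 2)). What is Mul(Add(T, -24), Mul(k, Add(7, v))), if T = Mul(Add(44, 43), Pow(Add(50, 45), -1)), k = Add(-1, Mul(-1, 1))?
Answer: Add(Rational(30702, 95), Mul(Rational(4386, 95), Pow(3, Rational(1, 2)))) ≈ 403.15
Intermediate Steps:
k = -2 (k = Add(-1, -1) = -2)
v = Pow(3, Rational(1, 2)) (v = Pow(Add(-3, 6), Rational(1, 2)) = Pow(3, Rational(1, 2)) ≈ 1.7320)
T = Rational(87, 95) (T = Mul(87, Pow(95, -1)) = Mul(87, Rational(1, 95)) = Rational(87, 95) ≈ 0.91579)
Mul(Add(T, -24), Mul(k, Add(7, v))) = Mul(Add(Rational(87, 95), -24), Mul(-2, Add(7, Pow(3, Rational(1, 2))))) = Mul(Rational(-2193, 95), Add(-14, Mul(-2, Pow(3, Rational(1, 2))))) = Add(Rational(30702, 95), Mul(Rational(4386, 95), Pow(3, Rational(1, 2))))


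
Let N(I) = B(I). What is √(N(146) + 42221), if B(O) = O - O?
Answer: √42221 ≈ 205.48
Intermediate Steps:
B(O) = 0
N(I) = 0
√(N(146) + 42221) = √(0 + 42221) = √42221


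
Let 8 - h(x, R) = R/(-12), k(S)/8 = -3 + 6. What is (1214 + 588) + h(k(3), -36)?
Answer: 1807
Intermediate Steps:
k(S) = 24 (k(S) = 8*(-3 + 6) = 8*3 = 24)
h(x, R) = 8 + R/12 (h(x, R) = 8 - R/(-12) = 8 - R*(-1)/12 = 8 - (-1)*R/12 = 8 + R/12)
(1214 + 588) + h(k(3), -36) = (1214 + 588) + (8 + (1/12)*(-36)) = 1802 + (8 - 3) = 1802 + 5 = 1807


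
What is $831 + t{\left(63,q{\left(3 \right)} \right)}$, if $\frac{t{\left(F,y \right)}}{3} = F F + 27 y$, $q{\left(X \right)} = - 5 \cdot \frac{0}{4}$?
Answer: $12738$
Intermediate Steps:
$q{\left(X \right)} = 0$ ($q{\left(X \right)} = - 5 \cdot 0 \cdot \frac{1}{4} = \left(-5\right) 0 = 0$)
$t{\left(F,y \right)} = 3 F^{2} + 81 y$ ($t{\left(F,y \right)} = 3 \left(F F + 27 y\right) = 3 \left(F^{2} + 27 y\right) = 3 F^{2} + 81 y$)
$831 + t{\left(63,q{\left(3 \right)} \right)} = 831 + \left(3 \cdot 63^{2} + 81 \cdot 0\right) = 831 + \left(3 \cdot 3969 + 0\right) = 831 + \left(11907 + 0\right) = 831 + 11907 = 12738$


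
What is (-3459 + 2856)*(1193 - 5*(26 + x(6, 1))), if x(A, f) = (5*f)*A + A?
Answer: -532449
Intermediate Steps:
x(A, f) = A + 5*A*f (x(A, f) = 5*A*f + A = A + 5*A*f)
(-3459 + 2856)*(1193 - 5*(26 + x(6, 1))) = (-3459 + 2856)*(1193 - 5*(26 + 6*(1 + 5*1))) = -603*(1193 - 5*(26 + 6*(1 + 5))) = -603*(1193 - 5*(26 + 6*6)) = -603*(1193 - 5*(26 + 36)) = -603*(1193 - 5*62) = -603*(1193 - 310) = -603*883 = -532449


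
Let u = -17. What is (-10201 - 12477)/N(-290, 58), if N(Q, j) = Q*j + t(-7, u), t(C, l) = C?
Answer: 22678/16827 ≈ 1.3477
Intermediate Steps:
N(Q, j) = -7 + Q*j (N(Q, j) = Q*j - 7 = -7 + Q*j)
(-10201 - 12477)/N(-290, 58) = (-10201 - 12477)/(-7 - 290*58) = -22678/(-7 - 16820) = -22678/(-16827) = -22678*(-1/16827) = 22678/16827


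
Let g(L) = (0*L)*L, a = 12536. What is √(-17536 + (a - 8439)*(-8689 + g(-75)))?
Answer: I*√35616369 ≈ 5967.9*I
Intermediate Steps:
g(L) = 0 (g(L) = 0*L = 0)
√(-17536 + (a - 8439)*(-8689 + g(-75))) = √(-17536 + (12536 - 8439)*(-8689 + 0)) = √(-17536 + 4097*(-8689)) = √(-17536 - 35598833) = √(-35616369) = I*√35616369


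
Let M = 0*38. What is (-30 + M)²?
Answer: 900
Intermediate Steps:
M = 0
(-30 + M)² = (-30 + 0)² = (-30)² = 900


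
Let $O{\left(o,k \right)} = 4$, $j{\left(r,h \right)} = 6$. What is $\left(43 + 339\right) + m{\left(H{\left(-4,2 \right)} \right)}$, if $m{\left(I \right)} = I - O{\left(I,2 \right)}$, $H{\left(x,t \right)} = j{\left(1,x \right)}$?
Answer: $384$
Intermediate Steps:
$H{\left(x,t \right)} = 6$
$m{\left(I \right)} = -4 + I$ ($m{\left(I \right)} = I - 4 = -4 + I$)
$\left(43 + 339\right) + m{\left(H{\left(-4,2 \right)} \right)} = \left(43 + 339\right) + \left(-4 + 6\right) = 382 + 2 = 384$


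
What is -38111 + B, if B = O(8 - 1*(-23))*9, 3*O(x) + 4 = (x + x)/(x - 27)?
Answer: -76153/2 ≈ -38077.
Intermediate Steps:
O(x) = -4/3 + 2*x/(3*(-27 + x)) (O(x) = -4/3 + ((x + x)/(x - 27))/3 = -4/3 + ((2*x)/(-27 + x))/3 = -4/3 + (2*x/(-27 + x))/3 = -4/3 + 2*x/(3*(-27 + x)))
B = 69/2 (B = (2*(54 - (8 - 1*(-23)))/(3*(-27 + (8 - 1*(-23)))))*9 = (2*(54 - (8 + 23))/(3*(-27 + (8 + 23))))*9 = (2*(54 - 1*31)/(3*(-27 + 31)))*9 = ((⅔)*(54 - 31)/4)*9 = ((⅔)*(¼)*23)*9 = (23/6)*9 = 69/2 ≈ 34.500)
-38111 + B = -38111 + 69/2 = -76153/2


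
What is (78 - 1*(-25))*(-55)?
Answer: -5665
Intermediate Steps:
(78 - 1*(-25))*(-55) = (78 + 25)*(-55) = 103*(-55) = -5665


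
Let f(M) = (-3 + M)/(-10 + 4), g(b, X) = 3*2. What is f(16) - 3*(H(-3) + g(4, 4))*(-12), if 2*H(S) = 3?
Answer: 1607/6 ≈ 267.83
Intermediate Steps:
H(S) = 3/2 (H(S) = (½)*3 = 3/2)
g(b, X) = 6
f(M) = ½ - M/6 (f(M) = (-3 + M)/(-6) = (-3 + M)*(-⅙) = ½ - M/6)
f(16) - 3*(H(-3) + g(4, 4))*(-12) = (½ - ⅙*16) - 3*(3/2 + 6)*(-12) = (½ - 8/3) - 3*(15/2)*(-12) = -13/6 - 45*(-12)/2 = -13/6 - 1*(-270) = -13/6 + 270 = 1607/6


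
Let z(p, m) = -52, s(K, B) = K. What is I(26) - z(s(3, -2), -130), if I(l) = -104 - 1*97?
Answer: -149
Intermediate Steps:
I(l) = -201 (I(l) = -104 - 97 = -201)
I(26) - z(s(3, -2), -130) = -201 - 1*(-52) = -201 + 52 = -149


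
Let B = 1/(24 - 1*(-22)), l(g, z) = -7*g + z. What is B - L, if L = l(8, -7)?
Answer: 2899/46 ≈ 63.022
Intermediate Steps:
l(g, z) = z - 7*g
L = -63 (L = -7 - 7*8 = -7 - 56 = -63)
B = 1/46 (B = 1/(24 + 22) = 1/46 ≈ 0.021739)
B - L = 1/46 - 1*(-63) = 1/46 + 63 = 2899/46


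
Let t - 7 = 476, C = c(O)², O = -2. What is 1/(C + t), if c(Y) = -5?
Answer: 1/508 ≈ 0.0019685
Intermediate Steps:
C = 25 (C = (-5)² = 25)
t = 483 (t = 7 + 476 = 483)
1/(C + t) = 1/(25 + 483) = 1/508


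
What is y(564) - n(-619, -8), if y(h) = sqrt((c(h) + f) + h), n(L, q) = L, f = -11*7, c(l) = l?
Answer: 619 + sqrt(1051) ≈ 651.42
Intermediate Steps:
f = -77
y(h) = sqrt(-77 + 2*h) (y(h) = sqrt((h - 77) + h) = sqrt((-77 + h) + h) = sqrt(-77 + 2*h))
y(564) - n(-619, -8) = sqrt(-77 + 2*564) - 1*(-619) = sqrt(-77 + 1128) + 619 = sqrt(1051) + 619 = 619 + sqrt(1051)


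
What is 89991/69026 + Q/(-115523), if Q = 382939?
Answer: -16036717121/7974090598 ≈ -2.0111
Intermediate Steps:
89991/69026 + Q/(-115523) = 89991/69026 + 382939/(-115523) = 89991*(1/69026) + 382939*(-1/115523) = 89991/69026 - 382939/115523 = -16036717121/7974090598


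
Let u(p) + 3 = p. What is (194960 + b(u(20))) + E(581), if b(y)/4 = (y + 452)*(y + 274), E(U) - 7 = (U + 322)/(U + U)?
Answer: 122986707/166 ≈ 7.4088e+5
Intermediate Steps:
E(U) = 7 + (322 + U)/(2*U) (E(U) = 7 + (U + 322)/(U + U) = 7 + (322 + U)/((2*U)) = 7 + (322 + U)*(1/(2*U)) = 7 + (322 + U)/(2*U))
u(p) = -3 + p
b(y) = 4*(274 + y)*(452 + y) (b(y) = 4*((y + 452)*(y + 274)) = 4*((452 + y)*(274 + y)) = 4*((274 + y)*(452 + y)) = 4*(274 + y)*(452 + y))
(194960 + b(u(20))) + E(581) = (194960 + (495392 + 4*(-3 + 20)² + 2904*(-3 + 20))) + (15/2 + 161/581) = (194960 + (495392 + 4*17² + 2904*17)) + (15/2 + 161*(1/581)) = (194960 + (495392 + 4*289 + 49368)) + (15/2 + 23/83) = (194960 + (495392 + 1156 + 49368)) + 1291/166 = (194960 + 545916) + 1291/166 = 740876 + 1291/166 = 122986707/166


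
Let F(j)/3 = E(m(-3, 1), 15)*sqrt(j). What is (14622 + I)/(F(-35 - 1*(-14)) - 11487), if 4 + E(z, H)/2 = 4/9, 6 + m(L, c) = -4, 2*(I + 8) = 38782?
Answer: -167406615/56554597 + 2176320*I*sqrt(21)/395882179 ≈ -2.9601 + 0.025192*I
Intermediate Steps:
I = 19383 (I = -8 + (1/2)*38782 = -8 + 19391 = 19383)
m(L, c) = -10 (m(L, c) = -6 - 4 = -10)
E(z, H) = -64/9 (E(z, H) = -8 + 2*(4/9) = -8 + 8/9 = -64/9)
F(j) = -64*sqrt(j)/3 (F(j) = 3*(-64*sqrt(j)/9) = -64*sqrt(j)/3)
(14622 + I)/(F(-35 - 1*(-14)) - 11487) = (14622 + 19383)/(-64*sqrt(-35 - 1*(-14))/3 - 11487) = 34005/(-64*sqrt(-35 + 14)/3 - 11487) = 34005/(-64*I*sqrt(21)/3 - 11487) = 34005/(-11487 - 64*I*sqrt(21)/3)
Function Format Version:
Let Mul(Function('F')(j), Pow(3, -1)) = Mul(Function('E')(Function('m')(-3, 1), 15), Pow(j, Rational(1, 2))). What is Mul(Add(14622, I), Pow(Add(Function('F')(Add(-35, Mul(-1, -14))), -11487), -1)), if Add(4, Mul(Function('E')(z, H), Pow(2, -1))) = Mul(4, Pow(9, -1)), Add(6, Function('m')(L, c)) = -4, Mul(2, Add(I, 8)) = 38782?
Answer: Add(Rational(-167406615, 56554597), Mul(Rational(2176320, 395882179), I, Pow(21, Rational(1, 2)))) ≈ Add(-2.9601, Mul(0.025192, I))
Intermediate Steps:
I = 19383 (I = Add(-8, Mul(Rational(1, 2), 38782)) = Add(-8, 19391) = 19383)
Function('m')(L, c) = -10 (Function('m')(L, c) = Add(-6, -4) = -10)
Function('E')(z, H) = Rational(-64, 9) (Function('E')(z, H) = Add(-8, Mul(2, Mul(4, Pow(9, -1)))) = Add(-8, Mul(2, Mul(4, Rational(1, 9)))) = Add(-8, Mul(2, Rational(4, 9))) = Add(-8, Rational(8, 9)) = Rational(-64, 9))
Function('F')(j) = Mul(Rational(-64, 3), Pow(j, Rational(1, 2))) (Function('F')(j) = Mul(3, Mul(Rational(-64, 9), Pow(j, Rational(1, 2)))) = Mul(Rational(-64, 3), Pow(j, Rational(1, 2))))
Mul(Add(14622, I), Pow(Add(Function('F')(Add(-35, Mul(-1, -14))), -11487), -1)) = Mul(Add(14622, 19383), Pow(Add(Mul(Rational(-64, 3), Pow(Add(-35, Mul(-1, -14)), Rational(1, 2))), -11487), -1)) = Mul(34005, Pow(Add(Mul(Rational(-64, 3), Pow(Add(-35, 14), Rational(1, 2))), -11487), -1)) = Mul(34005, Pow(Add(Mul(Rational(-64, 3), Pow(-21, Rational(1, 2))), -11487), -1)) = Mul(34005, Pow(Add(Mul(Rational(-64, 3), Mul(I, Pow(21, Rational(1, 2)))), -11487), -1)) = Mul(34005, Pow(Add(Mul(Rational(-64, 3), I, Pow(21, Rational(1, 2))), -11487), -1)) = Mul(34005, Pow(Add(-11487, Mul(Rational(-64, 3), I, Pow(21, Rational(1, 2)))), -1))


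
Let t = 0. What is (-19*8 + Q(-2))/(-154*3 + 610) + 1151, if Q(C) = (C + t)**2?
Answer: 1150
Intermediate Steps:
Q(C) = C**2 (Q(C) = (C + 0)**2 = C**2)
(-19*8 + Q(-2))/(-154*3 + 610) + 1151 = (-19*8 + (-2)**2)/(-154*3 + 610) + 1151 = (-152 + 4)/(-462 + 610) + 1151 = -148/148 + 1151 = -148*1/148 + 1151 = -1 + 1151 = 1150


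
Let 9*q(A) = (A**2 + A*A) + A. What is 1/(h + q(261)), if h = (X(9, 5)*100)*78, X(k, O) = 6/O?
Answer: 1/24527 ≈ 4.0771e-5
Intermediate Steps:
q(A) = A/9 + 2*A**2/9 (q(A) = ((A**2 + A*A) + A)/9 = ((A**2 + A**2) + A)/9 = (2*A**2 + A)/9 = (A + 2*A**2)/9 = A/9 + 2*A**2/9)
h = 9360 (h = ((6/5)*100)*78 = 120*78 = 9360)
1/(h + q(261)) = 1/(9360 + (1/9)*261*(1 + 2*261)) = 1/(9360 + (1/9)*261*(1 + 522)) = 1/(9360 + (1/9)*261*523) = 1/(9360 + 15167) = 1/24527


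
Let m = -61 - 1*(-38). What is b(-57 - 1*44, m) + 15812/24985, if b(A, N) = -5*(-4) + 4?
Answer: 615452/24985 ≈ 24.633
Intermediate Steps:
m = -23 (m = -61 + 38 = -23)
b(A, N) = 24 (b(A, N) = 20 + 4 = 24)
b(-57 - 1*44, m) + 15812/24985 = 24 + 15812/24985 = 615452/24985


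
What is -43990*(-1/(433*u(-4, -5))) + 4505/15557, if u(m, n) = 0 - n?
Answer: 138821151/6736181 ≈ 20.608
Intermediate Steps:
u(m, n) = -n
-43990*(-1/(433*u(-4, -5))) + 4505/15557 = -43990/((-(-433)*(-5))) + 4505/15557 = -43990/((-433*5)) + 4505*(1/15557) = -43990/(-2165) + 4505/15557 = -43990*(-1/2165) + 4505/15557 = 8798/433 + 4505/15557 = 138821151/6736181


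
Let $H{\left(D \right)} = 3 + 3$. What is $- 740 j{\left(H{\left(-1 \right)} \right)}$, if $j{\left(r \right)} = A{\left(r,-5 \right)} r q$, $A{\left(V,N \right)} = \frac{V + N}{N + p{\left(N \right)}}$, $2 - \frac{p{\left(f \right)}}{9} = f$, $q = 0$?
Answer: $0$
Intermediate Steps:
$p{\left(f \right)} = 18 - 9 f$
$H{\left(D \right)} = 6$
$A{\left(V,N \right)} = \frac{N + V}{18 - 8 N}$ ($A{\left(V,N \right)} = \frac{V + N}{N - \left(-18 + 9 N\right)} = \frac{N + V}{18 - 8 N}$)
$j{\left(r \right)} = 0$ ($j{\left(r \right)} = \frac{\left(-1\right) \left(-5\right) - r}{2 \left(-9 + 4 \left(-5\right)\right)} r 0 = \frac{5 - r}{2 \left(-9 - 20\right)} r 0 = \frac{5 - r}{2 \left(-29\right)} r 0 = \frac{1}{2} \left(- \frac{1}{29}\right) \left(5 - r\right) r 0 = \left(- \frac{5}{58} + \frac{r}{58}\right) r 0 = r \left(- \frac{5}{58} + \frac{r}{58}\right) 0 = 0$)
$- 740 j{\left(H{\left(-1 \right)} \right)} = \left(-740\right) 0 = 0$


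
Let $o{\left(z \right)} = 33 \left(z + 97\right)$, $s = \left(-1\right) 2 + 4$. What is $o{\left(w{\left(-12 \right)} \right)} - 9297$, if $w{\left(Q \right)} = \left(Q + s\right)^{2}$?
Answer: $-2796$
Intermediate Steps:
$s = 2$ ($s = -2 + 4 = 2$)
$w{\left(Q \right)} = \left(2 + Q\right)^{2}$ ($w{\left(Q \right)} = \left(Q + 2\right)^{2} = \left(2 + Q\right)^{2}$)
$o{\left(z \right)} = 3201 + 33 z$ ($o{\left(z \right)} = 33 \left(97 + z\right) = 3201 + 33 z$)
$o{\left(w{\left(-12 \right)} \right)} - 9297 = \left(3201 + 33 \left(2 - 12\right)^{2}\right) - 9297 = \left(3201 + 33 \left(-10\right)^{2}\right) - 9297 = \left(3201 + 33 \cdot 100\right) - 9297 = \left(3201 + 3300\right) - 9297 = 6501 - 9297 = -2796$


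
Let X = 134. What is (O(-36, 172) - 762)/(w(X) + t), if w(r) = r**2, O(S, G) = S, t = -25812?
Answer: 399/3928 ≈ 0.10158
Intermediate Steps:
(O(-36, 172) - 762)/(w(X) + t) = (-36 - 762)/(134**2 - 25812) = -798/(17956 - 25812) = -798/(-7856) = -798*(-1/7856) = 399/3928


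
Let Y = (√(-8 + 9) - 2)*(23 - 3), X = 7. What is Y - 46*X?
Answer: -342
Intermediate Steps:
Y = -20 (Y = (√1 - 2)*20 = (1 - 2)*20 = -1*20 = -20)
Y - 46*X = -20 - 46*7 = -20 - 322 = -342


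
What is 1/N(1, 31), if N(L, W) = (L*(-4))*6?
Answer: -1/24 ≈ -0.041667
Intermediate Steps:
N(L, W) = -24*L (N(L, W) = -4*L*6 = -24*L)
1/N(1, 31) = 1/(-24*1) = 1/(-24) = -1/24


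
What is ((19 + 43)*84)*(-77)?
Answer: -401016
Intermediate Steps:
((19 + 43)*84)*(-77) = (62*84)*(-77) = 5208*(-77) = -401016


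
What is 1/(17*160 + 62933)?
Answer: 1/65653 ≈ 1.5232e-5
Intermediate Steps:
1/(17*160 + 62933) = 1/(2720 + 62933) = 1/65653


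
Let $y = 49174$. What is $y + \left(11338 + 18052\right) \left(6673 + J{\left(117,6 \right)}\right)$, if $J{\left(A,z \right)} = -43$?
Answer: $194904874$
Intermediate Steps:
$y + \left(11338 + 18052\right) \left(6673 + J{\left(117,6 \right)}\right) = 49174 + \left(11338 + 18052\right) \left(6673 - 43\right) = 49174 + 29390 \cdot 6630 = 49174 + 194855700 = 194904874$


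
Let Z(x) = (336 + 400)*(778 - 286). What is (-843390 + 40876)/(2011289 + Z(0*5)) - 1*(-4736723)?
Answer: 11242142302409/2373401 ≈ 4.7367e+6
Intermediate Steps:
Z(x) = 362112 (Z(x) = 736*492 = 362112)
(-843390 + 40876)/(2011289 + Z(0*5)) - 1*(-4736723) = (-843390 + 40876)/(2011289 + 362112) - 1*(-4736723) = -802514/2373401 + 4736723 = 11242142302409/2373401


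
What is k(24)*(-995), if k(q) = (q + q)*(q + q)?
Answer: -2292480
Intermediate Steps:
k(q) = 4*q² (k(q) = (2*q)*(2*q) = 4*q²)
k(24)*(-995) = (4*24²)*(-995) = (4*576)*(-995) = 2304*(-995) = -2292480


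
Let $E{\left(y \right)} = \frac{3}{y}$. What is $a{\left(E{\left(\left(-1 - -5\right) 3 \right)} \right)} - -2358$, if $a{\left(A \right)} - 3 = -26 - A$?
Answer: $\frac{9339}{4} \approx 2334.8$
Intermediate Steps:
$a{\left(A \right)} = -23 - A$ ($a{\left(A \right)} = 3 - \left(26 + A\right) = -23 - A$)
$a{\left(E{\left(\left(-1 - -5\right) 3 \right)} \right)} - -2358 = \left(-23 - \frac{3}{\left(-1 - -5\right) 3}\right) - -2358 = \left(-23 - \frac{3}{\left(-1 + 5\right) 3}\right) + 2358 = \left(-23 - \frac{3}{4 \cdot 3}\right) + 2358 = \left(-23 - \frac{3}{12}\right) + 2358 = \left(-23 - 3 \cdot \frac{1}{12}\right) + 2358 = \left(-23 - \frac{1}{4}\right) + 2358 = - \frac{93}{4} + 2358 = \frac{9339}{4}$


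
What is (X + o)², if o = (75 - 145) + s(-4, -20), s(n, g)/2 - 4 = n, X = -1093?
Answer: 1352569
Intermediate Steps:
s(n, g) = 8 + 2*n
o = -70 (o = (75 - 145) + (8 + 2*(-4)) = -70 + (8 - 8) = -70 + 0 = -70)
(X + o)² = (-1093 - 70)² = (-1163)² = 1352569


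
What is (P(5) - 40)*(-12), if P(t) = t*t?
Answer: 180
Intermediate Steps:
P(t) = t**2
(P(5) - 40)*(-12) = (5**2 - 40)*(-12) = (25 - 40)*(-12) = -15*(-12) = 180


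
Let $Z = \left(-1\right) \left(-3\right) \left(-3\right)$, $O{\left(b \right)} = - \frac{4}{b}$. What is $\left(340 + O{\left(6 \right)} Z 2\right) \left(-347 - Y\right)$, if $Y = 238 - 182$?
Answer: $-141856$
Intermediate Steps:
$Z = -9$ ($Z = 3 \left(-3\right) = -9$)
$Y = 56$ ($Y = 238 - 182 = 56$)
$\left(340 + O{\left(6 \right)} Z 2\right) \left(-347 - Y\right) = \left(340 + - \frac{4}{6} \left(-9\right) 2\right) \left(-347 - 56\right) = \left(340 + \left(-4\right) \frac{1}{6} \left(-9\right) 2\right) \left(-347 - 56\right) = \left(340 + \left(- \frac{2}{3}\right) \left(-9\right) 2\right) \left(-403\right) = \left(340 + 6 \cdot 2\right) \left(-403\right) = \left(340 + 12\right) \left(-403\right) = 352 \left(-403\right) = -141856$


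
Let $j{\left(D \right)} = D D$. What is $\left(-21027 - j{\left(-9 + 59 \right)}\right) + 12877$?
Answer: $-10650$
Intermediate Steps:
$j{\left(D \right)} = D^{2}$
$\left(-21027 - j{\left(-9 + 59 \right)}\right) + 12877 = \left(-21027 - \left(-9 + 59\right)^{2}\right) + 12877 = \left(-21027 - 50^{2}\right) + 12877 = \left(-21027 - 2500\right) + 12877 = -23527 + 12877 = -10650$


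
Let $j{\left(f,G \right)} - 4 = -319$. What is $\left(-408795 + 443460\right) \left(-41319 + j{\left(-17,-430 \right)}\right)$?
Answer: $-1443242610$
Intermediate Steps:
$j{\left(f,G \right)} = -315$ ($j{\left(f,G \right)} = 4 - 319 = -315$)
$\left(-408795 + 443460\right) \left(-41319 + j{\left(-17,-430 \right)}\right) = \left(-408795 + 443460\right) \left(-41319 - 315\right) = 34665 \left(-41634\right) = -1443242610$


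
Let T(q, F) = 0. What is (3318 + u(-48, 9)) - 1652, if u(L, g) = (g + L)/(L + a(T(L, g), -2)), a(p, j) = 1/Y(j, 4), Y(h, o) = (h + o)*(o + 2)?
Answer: 958418/575 ≈ 1666.8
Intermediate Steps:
Y(h, o) = (2 + o)*(h + o) (Y(h, o) = (h + o)*(2 + o) = (2 + o)*(h + o))
a(p, j) = 1/(24 + 6*j) (a(p, j) = 1/(4² + 2*j + 2*4 + j*4) = 1/(16 + 2*j + 8 + 4*j) = 1/(24 + 6*j))
u(L, g) = (L + g)/(1/12 + L) (u(L, g) = (g + L)/(L + 1/(6*(4 - 2))) = (L + g)/(L + (⅙)/2) = (L + g)/(L + (⅙)*(½)) = (L + g)/(L + 1/12) = (L + g)/(1/12 + L))
(3318 + u(-48, 9)) - 1652 = (3318 + 12*(-48 + 9)/(1 + 12*(-48))) - 1652 = (3318 + 12*(-39)/(1 - 576)) - 1652 = (3318 + 12*(-39)/(-575)) - 1652 = (3318 + 12*(-1/575)*(-39)) - 1652 = (3318 + 468/575) - 1652 = 1908318/575 - 1652 = 958418/575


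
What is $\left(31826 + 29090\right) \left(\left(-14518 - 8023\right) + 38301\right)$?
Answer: $960036160$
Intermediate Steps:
$\left(31826 + 29090\right) \left(\left(-14518 - 8023\right) + 38301\right) = 60916 \left(\left(-14518 - 8023\right) + 38301\right) = 60916 \left(-22541 + 38301\right) = 60916 \cdot 15760 = 960036160$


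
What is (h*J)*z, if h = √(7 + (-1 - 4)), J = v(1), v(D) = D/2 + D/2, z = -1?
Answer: -√2 ≈ -1.4142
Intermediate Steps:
v(D) = D (v(D) = D*(½) + D*(½) = D/2 + D/2 = D)
J = 1
h = √2 (h = √(7 - 5) = √2 ≈ 1.4142)
(h*J)*z = (√2*1)*(-1) = √2*(-1) = -√2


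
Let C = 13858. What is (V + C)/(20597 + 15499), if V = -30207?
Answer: -16349/36096 ≈ -0.45293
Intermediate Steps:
(V + C)/(20597 + 15499) = (-30207 + 13858)/(20597 + 15499) = -16349/36096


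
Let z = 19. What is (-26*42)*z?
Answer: -20748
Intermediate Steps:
(-26*42)*z = -26*42*19 = -1092*19 = -20748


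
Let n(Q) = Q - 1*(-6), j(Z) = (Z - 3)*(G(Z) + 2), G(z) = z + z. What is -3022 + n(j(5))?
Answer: -2992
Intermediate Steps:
G(z) = 2*z
j(Z) = (-3 + Z)*(2 + 2*Z) (j(Z) = (Z - 3)*(2*Z + 2) = (-3 + Z)*(2 + 2*Z))
n(Q) = 6 + Q (n(Q) = Q + 6 = 6 + Q)
-3022 + n(j(5)) = -3022 + (6 + (-6 - 4*5 + 2*5²)) = -3022 + (6 + (-6 - 20 + 2*25)) = -3022 + (6 + (-6 - 20 + 50)) = -3022 + (6 + 24) = -3022 + 30 = -2992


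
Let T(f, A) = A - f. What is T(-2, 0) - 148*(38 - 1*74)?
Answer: 5330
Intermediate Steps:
T(-2, 0) - 148*(38 - 1*74) = (0 - 1*(-2)) - 148*(38 - 1*74) = (0 + 2) - 148*(38 - 74) = 2 - 148*(-36) = 2 + 5328 = 5330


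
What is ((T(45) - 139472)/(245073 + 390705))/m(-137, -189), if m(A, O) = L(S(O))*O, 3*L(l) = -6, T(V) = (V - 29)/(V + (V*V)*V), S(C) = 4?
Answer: -1589457778/2738793342285 ≈ -0.00058035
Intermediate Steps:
T(V) = (-29 + V)/(V + V**3) (T(V) = (-29 + V)/(V + V**2*V) = (-29 + V)/(V + V**3))
L(l) = -2 (L(l) = (1/3)*(-6) = -2)
m(A, O) = -2*O
((T(45) - 139472)/(245073 + 390705))/m(-137, -189) = (((-29 + 45)/(45 + 45**3) - 139472)/(245073 + 390705))/((-2*(-189))) = ((16/(45 + 91125) - 139472)/635778)/378 = ((16/91170 - 139472)*(1/635778))*(1/378) = (((1/91170)*16 - 139472)*(1/635778))*(1/378) = ((8/45585 - 139472)*(1/635778))*(1/378) = -6357831112/45585*1/635778*(1/378) = -3178915556/14490970065*1/378 = -1589457778/2738793342285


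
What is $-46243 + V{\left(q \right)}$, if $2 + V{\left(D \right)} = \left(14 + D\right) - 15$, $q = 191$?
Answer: $-46055$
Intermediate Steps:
$V{\left(D \right)} = -3 + D$ ($V{\left(D \right)} = -2 + \left(\left(14 + D\right) - 15\right) = -2 + \left(-1 + D\right) = -3 + D$)
$-46243 + V{\left(q \right)} = -46243 + \left(-3 + 191\right) = -46243 + 188 = -46055$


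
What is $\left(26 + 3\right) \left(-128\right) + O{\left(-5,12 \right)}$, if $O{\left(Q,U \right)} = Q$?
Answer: $-3717$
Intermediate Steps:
$\left(26 + 3\right) \left(-128\right) + O{\left(-5,12 \right)} = \left(26 + 3\right) \left(-128\right) - 5 = 29 \left(-128\right) - 5 = -3712 - 5 = -3717$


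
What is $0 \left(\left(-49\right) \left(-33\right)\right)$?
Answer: $0$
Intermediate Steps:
$0 \left(\left(-49\right) \left(-33\right)\right) = 0 \cdot 1617 = 0$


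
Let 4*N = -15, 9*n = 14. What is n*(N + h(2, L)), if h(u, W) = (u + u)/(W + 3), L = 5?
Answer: -91/18 ≈ -5.0556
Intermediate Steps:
n = 14/9 (n = (⅑)*14 = 14/9 ≈ 1.5556)
N = -15/4 (N = (¼)*(-15) = -15/4 ≈ -3.7500)
h(u, W) = 2*u/(3 + W) (h(u, W) = (2*u)/(3 + W) = 2*u/(3 + W))
n*(N + h(2, L)) = 14*(-15/4 + 2*2/(3 + 5))/9 = 14*(-15/4 + 2*2/8)/9 = 14*(-15/4 + 2*2*(⅛))/9 = 14*(-15/4 + ½)/9 = (14/9)*(-13/4) = -91/18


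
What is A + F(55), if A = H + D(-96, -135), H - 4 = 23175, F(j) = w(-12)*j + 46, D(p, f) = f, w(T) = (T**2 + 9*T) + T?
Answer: 24410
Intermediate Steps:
w(T) = T**2 + 10*T
F(j) = 46 + 24*j (F(j) = (-12*(10 - 12))*j + 46 = (-12*(-2))*j + 46 = 24*j + 46 = 46 + 24*j)
H = 23179 (H = 4 + 23175 = 23179)
A = 23044 (A = 23179 - 135 = 23044)
A + F(55) = 23044 + (46 + 24*55) = 23044 + (46 + 1320) = 23044 + 1366 = 24410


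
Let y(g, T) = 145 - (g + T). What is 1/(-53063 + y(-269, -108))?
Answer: -1/52541 ≈ -1.9033e-5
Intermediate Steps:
y(g, T) = 145 - T - g (y(g, T) = 145 - (T + g) = 145 + (-T - g) = 145 - T - g)
1/(-53063 + y(-269, -108)) = 1/(-53063 + (145 - 1*(-108) - 1*(-269))) = 1/(-53063 + (145 + 108 + 269)) = 1/(-53063 + 522) = 1/(-52541) = -1/52541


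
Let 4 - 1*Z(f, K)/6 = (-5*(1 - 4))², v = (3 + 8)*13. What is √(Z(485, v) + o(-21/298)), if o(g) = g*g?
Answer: I*√117753663/298 ≈ 36.414*I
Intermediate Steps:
v = 143 (v = 11*13 = 143)
o(g) = g²
Z(f, K) = -1326 (Z(f, K) = 24 - 6*25*(1 - 4)² = 24 - 6*(-5*(-3))² = 24 - 6*15² = 24 - 6*225 = 24 - 1350 = -1326)
√(Z(485, v) + o(-21/298)) = √(-1326 + (-21/298)²) = √(-1326 + 441/88804) = √(-117753663/88804) = I*√117753663/298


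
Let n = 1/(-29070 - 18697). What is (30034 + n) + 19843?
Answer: 2382474658/47767 ≈ 49877.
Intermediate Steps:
n = -1/47767 (n = 1/(-47767) = -1/47767 ≈ -2.0935e-5)
(30034 + n) + 19843 = (30034 - 1/47767) + 19843 = 1434634077/47767 + 19843 = 2382474658/47767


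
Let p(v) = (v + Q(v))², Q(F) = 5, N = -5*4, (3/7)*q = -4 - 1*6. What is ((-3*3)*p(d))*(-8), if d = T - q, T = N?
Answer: 5000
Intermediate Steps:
q = -70/3 (q = 7*(-4 - 1*6)/3 = 7*(-4 - 6)/3 = (7/3)*(-10) = -70/3 ≈ -23.333)
N = -20
T = -20
d = 10/3 (d = -20 - 1*(-70/3) = -20 + 70/3 = 10/3 ≈ 3.3333)
p(v) = (5 + v)² (p(v) = (v + 5)² = (5 + v)²)
((-3*3)*p(d))*(-8) = ((-3*3)*(5 + 10/3)²)*(-8) = -9*(25/3)²*(-8) = -9*625/9*(-8) = -625*(-8) = 5000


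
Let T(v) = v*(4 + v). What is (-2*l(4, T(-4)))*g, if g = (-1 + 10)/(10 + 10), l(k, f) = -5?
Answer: 9/2 ≈ 4.5000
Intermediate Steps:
g = 9/20 ≈ 0.45000
(-2*l(4, T(-4)))*g = -2*(-5)*(9/20) = 10*(9/20) = 9/2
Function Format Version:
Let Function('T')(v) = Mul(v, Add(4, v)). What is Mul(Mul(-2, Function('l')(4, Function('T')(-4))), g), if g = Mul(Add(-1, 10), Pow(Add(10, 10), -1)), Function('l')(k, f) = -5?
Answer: Rational(9, 2) ≈ 4.5000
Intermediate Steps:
g = Rational(9, 20) (g = Mul(9, Pow(20, -1)) = Mul(9, Rational(1, 20)) = Rational(9, 20) ≈ 0.45000)
Mul(Mul(-2, Function('l')(4, Function('T')(-4))), g) = Mul(Mul(-2, -5), Rational(9, 20)) = Mul(10, Rational(9, 20)) = Rational(9, 2)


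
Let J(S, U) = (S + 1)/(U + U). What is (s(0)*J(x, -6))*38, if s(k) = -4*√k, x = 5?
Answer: 0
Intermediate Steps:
J(S, U) = (1 + S)/(2*U) (J(S, U) = (1 + S)/((2*U)) = (1 + S)*(1/(2*U)) = (1 + S)/(2*U))
(s(0)*J(x, -6))*38 = ((-4*√0)*((½)*(1 + 5)/(-6)))*38 = ((-4*0)*((½)*(-⅙)*6))*38 = (0*(-½))*38 = 0*38 = 0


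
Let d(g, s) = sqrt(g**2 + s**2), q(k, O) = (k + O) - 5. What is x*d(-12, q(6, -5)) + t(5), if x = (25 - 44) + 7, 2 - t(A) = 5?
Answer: -3 - 48*sqrt(10) ≈ -154.79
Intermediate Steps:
q(k, O) = -5 + O + k (q(k, O) = (O + k) - 5 = -5 + O + k)
t(A) = -3 (t(A) = 2 - 1*5 = 2 - 5 = -3)
x = -12 (x = -19 + 7 = -12)
x*d(-12, q(6, -5)) + t(5) = -12*sqrt((-12)**2 + (-5 - 5 + 6)**2) - 3 = -12*sqrt(144 + (-4)**2) - 3 = -12*sqrt(144 + 16) - 3 = -48*sqrt(10) - 3 = -3 - 48*sqrt(10)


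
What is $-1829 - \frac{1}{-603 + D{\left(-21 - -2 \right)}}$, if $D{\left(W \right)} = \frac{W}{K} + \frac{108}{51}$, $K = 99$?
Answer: $- \frac{1850229349}{1011608} \approx -1829.0$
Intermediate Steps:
$D{\left(W \right)} = \frac{36}{17} + \frac{W}{99}$ ($D{\left(W \right)} = \frac{W}{99} + \frac{108}{51} = W \frac{1}{99} + 108 \cdot \frac{1}{51} = \frac{W}{99} + \frac{36}{17} = \frac{36}{17} + \frac{W}{99}$)
$-1829 - \frac{1}{-603 + D{\left(-21 - -2 \right)}} = -1829 - \frac{1}{-603 + \left(\frac{36}{17} + \frac{-21 - -2}{99}\right)} = -1829 - \frac{1}{-603 + \left(\frac{36}{17} + \frac{-21 + 2}{99}\right)} = -1829 - \frac{1}{-603 + \left(\frac{36}{17} + \frac{1}{99} \left(-19\right)\right)} = -1829 - \frac{1}{-603 + \left(\frac{36}{17} - \frac{19}{99}\right)} = -1829 - \frac{1}{-603 + \frac{3241}{1683}} = -1829 - \frac{1}{- \frac{1011608}{1683}} = -1829 - - \frac{1683}{1011608} = -1829 + \frac{1683}{1011608} = - \frac{1850229349}{1011608}$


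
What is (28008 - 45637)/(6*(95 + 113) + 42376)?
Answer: -17629/43624 ≈ -0.40411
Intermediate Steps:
(28008 - 45637)/(6*(95 + 113) + 42376) = -17629/(6*208 + 42376) = -17629/(1248 + 42376) = -17629/43624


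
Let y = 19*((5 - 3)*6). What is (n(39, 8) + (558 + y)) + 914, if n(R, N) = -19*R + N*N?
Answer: 1023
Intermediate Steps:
n(R, N) = N² - 19*R (n(R, N) = -19*R + N² = N² - 19*R)
y = 228 (y = 19*(2*6) = 19*12 = 228)
(n(39, 8) + (558 + y)) + 914 = ((8² - 19*39) + (558 + 228)) + 914 = ((64 - 741) + 786) + 914 = (-677 + 786) + 914 = 109 + 914 = 1023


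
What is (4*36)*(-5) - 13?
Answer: -733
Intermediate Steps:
(4*36)*(-5) - 13 = 144*(-5) - 13 = -720 - 13 = -733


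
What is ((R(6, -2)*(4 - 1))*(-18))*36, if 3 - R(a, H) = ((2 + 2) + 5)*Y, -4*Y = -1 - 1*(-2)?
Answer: -10206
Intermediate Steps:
Y = -¼ (Y = -(-1 - 1*(-2))/4 = -(-1 + 2)/4 = -¼*1 = -¼ ≈ -0.25000)
R(a, H) = 21/4 (R(a, H) = 3 - ((2 + 2) + 5)*(-1)/4 = 3 - (4 + 5)*(-1)/4 = 3 - 9*(-1)/4 = 3 - 1*(-9/4) = 3 + 9/4 = 21/4)
((R(6, -2)*(4 - 1))*(-18))*36 = ((21*(4 - 1)/4)*(-18))*36 = (((21/4)*3)*(-18))*36 = ((63/4)*(-18))*36 = -567/2*36 = -10206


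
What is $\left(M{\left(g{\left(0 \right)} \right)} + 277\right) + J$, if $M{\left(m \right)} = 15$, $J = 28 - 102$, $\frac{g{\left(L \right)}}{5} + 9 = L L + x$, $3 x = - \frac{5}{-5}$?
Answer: $218$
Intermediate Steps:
$x = \frac{1}{3}$ ($x = \frac{\left(-5\right) \frac{1}{-5}}{3} = \frac{\left(-5\right) \left(- \frac{1}{5}\right)}{3} = \frac{1}{3} \cdot 1 = \frac{1}{3} \approx 0.33333$)
$g{\left(L \right)} = - \frac{130}{3} + 5 L^{2}$ ($g{\left(L \right)} = -45 + 5 \left(L L + \frac{1}{3}\right) = -45 + 5 \left(L^{2} + \frac{1}{3}\right) = -45 + 5 \left(\frac{1}{3} + L^{2}\right) = -45 + \left(\frac{5}{3} + 5 L^{2}\right) = - \frac{130}{3} + 5 L^{2}$)
$J = -74$ ($J = 28 - 102 = -74$)
$\left(M{\left(g{\left(0 \right)} \right)} + 277\right) + J = \left(15 + 277\right) - 74 = 292 - 74 = 218$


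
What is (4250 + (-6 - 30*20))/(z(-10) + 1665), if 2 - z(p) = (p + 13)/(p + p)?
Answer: 72880/33343 ≈ 2.1858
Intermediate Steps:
z(p) = 2 - (13 + p)/(2*p) (z(p) = 2 - (p + 13)/(p + p) = 2 - (13 + p)/(2*p))
(4250 + (-6 - 30*20))/(z(-10) + 1665) = (4250 + (-6 - 30*20))/((½)*(-13 + 3*(-10))/(-10) + 1665) = (4250 + (-6 - 600))/((½)*(-⅒)*(-13 - 30) + 1665) = (4250 - 606)/((½)*(-⅒)*(-43) + 1665) = 3644/(43/20 + 1665) = 3644/(33343/20) = 3644*(20/33343) = 72880/33343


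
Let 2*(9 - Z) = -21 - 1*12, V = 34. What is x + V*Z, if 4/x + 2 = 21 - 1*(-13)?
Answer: 6937/8 ≈ 867.13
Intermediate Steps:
Z = 51/2 (Z = 9 - (-21 - 1*12)/2 = 9 - (-21 - 12)/2 = 9 - ½*(-33) = 9 + 33/2 = 51/2 ≈ 25.500)
x = ⅛ (x = 4/(-2 + (21 - 1*(-13))) = 4/(-2 + (21 + 13)) = 4/(-2 + 34) = 4/32 = 4*(1/32) = ⅛ ≈ 0.12500)
x + V*Z = ⅛ + 34*(51/2) = ⅛ + 867 = 6937/8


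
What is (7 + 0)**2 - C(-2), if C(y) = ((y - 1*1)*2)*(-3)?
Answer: 31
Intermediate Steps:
C(y) = 6 - 6*y (C(y) = ((y - 1)*2)*(-3) = ((-1 + y)*2)*(-3) = (-2 + 2*y)*(-3) = 6 - 6*y)
(7 + 0)**2 - C(-2) = (7 + 0)**2 - (6 - 6*(-2)) = 7**2 - (6 + 12) = 49 - 1*18 = 49 - 18 = 31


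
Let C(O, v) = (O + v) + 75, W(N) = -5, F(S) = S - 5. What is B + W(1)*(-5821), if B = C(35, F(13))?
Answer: 29223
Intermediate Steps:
F(S) = -5 + S
C(O, v) = 75 + O + v
B = 118 (B = 75 + 35 + (-5 + 13) = 75 + 35 + 8 = 118)
B + W(1)*(-5821) = 118 - 5*(-5821) = 118 + 29105 = 29223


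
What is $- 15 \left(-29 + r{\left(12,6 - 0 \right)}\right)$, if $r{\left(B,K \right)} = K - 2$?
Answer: $375$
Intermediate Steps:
$r{\left(B,K \right)} = -2 + K$
$- 15 \left(-29 + r{\left(12,6 - 0 \right)}\right) = - 15 \left(-29 + \left(-2 + \left(6 - 0\right)\right)\right) = - 15 \left(-29 + \left(-2 + \left(6 + 0\right)\right)\right) = - 15 \left(-29 + \left(-2 + 6\right)\right) = - 15 \left(-29 + 4\right) = \left(-15\right) \left(-25\right) = 375$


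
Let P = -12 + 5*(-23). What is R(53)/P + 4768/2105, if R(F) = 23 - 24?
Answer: 607641/267335 ≈ 2.2730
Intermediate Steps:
R(F) = -1
P = -127 (P = -12 - 115 = -127)
R(53)/P + 4768/2105 = -1/(-127) + 4768/2105 = -1*(-1/127) + 4768*(1/2105) = 1/127 + 4768/2105 = 607641/267335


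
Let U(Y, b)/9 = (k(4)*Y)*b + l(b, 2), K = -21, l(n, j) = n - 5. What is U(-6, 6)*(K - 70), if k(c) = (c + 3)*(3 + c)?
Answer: 1443897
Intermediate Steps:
l(n, j) = -5 + n
k(c) = (3 + c)**2 (k(c) = (3 + c)*(3 + c) = (3 + c)**2)
U(Y, b) = -45 + 9*b + 441*Y*b (U(Y, b) = 9*(((3 + 4)**2*Y)*b + (-5 + b)) = 9*((7**2*Y)*b + (-5 + b)) = 9*((49*Y)*b + (-5 + b)) = 9*(49*Y*b + (-5 + b)) = 9*(-5 + b + 49*Y*b) = -45 + 9*b + 441*Y*b)
U(-6, 6)*(K - 70) = (-45 + 9*6 + 441*(-6)*6)*(-21 - 70) = (-45 + 54 - 15876)*(-91) = -15867*(-91) = 1443897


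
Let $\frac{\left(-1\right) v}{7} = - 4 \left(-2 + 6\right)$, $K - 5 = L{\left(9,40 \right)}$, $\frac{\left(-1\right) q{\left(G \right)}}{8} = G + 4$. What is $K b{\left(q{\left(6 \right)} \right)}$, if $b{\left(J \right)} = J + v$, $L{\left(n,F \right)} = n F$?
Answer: $11680$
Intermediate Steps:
$L{\left(n,F \right)} = F n$
$q{\left(G \right)} = -32 - 8 G$ ($q{\left(G \right)} = - 8 \left(G + 4\right) = - 8 \left(4 + G\right) = -32 - 8 G$)
$K = 365$ ($K = 5 + 40 \cdot 9 = 5 + 360 = 365$)
$v = 112$ ($v = - 7 \left(- 4 \left(-2 + 6\right)\right) = - 7 \left(\left(-4\right) 4\right) = \left(-7\right) \left(-16\right) = 112$)
$b{\left(J \right)} = 112 + J$ ($b{\left(J \right)} = J + 112 = 112 + J$)
$K b{\left(q{\left(6 \right)} \right)} = 365 \left(112 - 80\right) = 365 \cdot 32 = 11680$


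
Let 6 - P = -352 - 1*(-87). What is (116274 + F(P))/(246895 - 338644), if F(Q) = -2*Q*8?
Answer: -111938/91749 ≈ -1.2200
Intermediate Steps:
P = 271 (P = 6 - (-352 - 1*(-87)) = 6 - (-352 + 87) = 6 - 1*(-265) = 6 + 265 = 271)
F(Q) = -16*Q
(116274 + F(P))/(246895 - 338644) = (116274 - 16*271)/(246895 - 338644) = (116274 - 4336)/(-91749) = 111938*(-1/91749) = -111938/91749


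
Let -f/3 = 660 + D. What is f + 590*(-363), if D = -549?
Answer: -214503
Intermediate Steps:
f = -333 (f = -3*(660 - 549) = -3*111 = -333)
f + 590*(-363) = -333 + 590*(-363) = -333 - 214170 = -214503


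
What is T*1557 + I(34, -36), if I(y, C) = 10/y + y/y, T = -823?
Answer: -21783965/17 ≈ -1.2814e+6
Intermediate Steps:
I(y, C) = 1 + 10/y (I(y, C) = 10/y + 1 = 1 + 10/y)
T*1557 + I(34, -36) = -823*1557 + (10 + 34)/34 = -1281411 + (1/34)*44 = -1281411 + 22/17 = -21783965/17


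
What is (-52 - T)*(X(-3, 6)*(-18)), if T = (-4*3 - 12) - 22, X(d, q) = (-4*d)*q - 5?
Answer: 7236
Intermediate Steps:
X(d, q) = -5 - 4*d*q (X(d, q) = -4*d*q - 5 = -5 - 4*d*q)
T = -46 (T = (-12 - 12) - 22 = -24 - 22 = -46)
(-52 - T)*(X(-3, 6)*(-18)) = (-52 - 1*(-46))*((-5 - 4*(-3)*6)*(-18)) = (-52 + 46)*((-5 + 72)*(-18)) = -402*(-18) = -6*(-1206) = 7236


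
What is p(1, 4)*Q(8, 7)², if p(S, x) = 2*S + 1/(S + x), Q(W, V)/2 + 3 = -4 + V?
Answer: 0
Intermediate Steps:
Q(W, V) = -14 + 2*V (Q(W, V) = -6 + 2*(-4 + V) = -6 + (-8 + 2*V) = -14 + 2*V)
p(S, x) = 1/(S + x) + 2*S
p(1, 4)*Q(8, 7)² = ((1 + 2*1² + 2*1*4)/(1 + 4))*(-14 + 2*7)² = ((1 + 2*1 + 8)/5)*(-14 + 14)² = ((1 + 2 + 8)/5)*0² = ((⅕)*11)*0 = (11/5)*0 = 0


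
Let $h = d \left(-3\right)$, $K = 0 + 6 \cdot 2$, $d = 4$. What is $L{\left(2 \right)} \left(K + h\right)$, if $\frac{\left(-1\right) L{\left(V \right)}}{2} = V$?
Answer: $0$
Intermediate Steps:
$L{\left(V \right)} = - 2 V$
$K = 12$ ($K = 0 + 12 = 12$)
$h = -12$ ($h = 4 \left(-3\right) = -12$)
$L{\left(2 \right)} \left(K + h\right) = \left(-2\right) 2 \left(12 - 12\right) = \left(-4\right) 0 = 0$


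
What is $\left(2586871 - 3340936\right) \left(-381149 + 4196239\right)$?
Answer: $-2876825840850$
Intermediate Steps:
$\left(2586871 - 3340936\right) \left(-381149 + 4196239\right) = \left(-754065\right) 3815090 = -2876825840850$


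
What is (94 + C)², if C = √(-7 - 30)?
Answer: (94 + I*√37)² ≈ 8799.0 + 1143.6*I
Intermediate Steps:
C = I*√37 (C = √(-37) = I*√37 ≈ 6.0828*I)
(94 + C)² = (94 + I*√37)²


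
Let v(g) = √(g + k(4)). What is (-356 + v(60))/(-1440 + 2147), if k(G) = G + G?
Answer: -356/707 + 2*√17/707 ≈ -0.49187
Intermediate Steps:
k(G) = 2*G
v(g) = √(8 + g) (v(g) = √(g + 2*4) = √(g + 8) = √(8 + g))
(-356 + v(60))/(-1440 + 2147) = (-356 + √(8 + 60))/(-1440 + 2147) = (-356 + √68)/707 = (-356 + 2*√17)*(1/707) = -356/707 + 2*√17/707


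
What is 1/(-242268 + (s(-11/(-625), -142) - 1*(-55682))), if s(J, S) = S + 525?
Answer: -1/186203 ≈ -5.3705e-6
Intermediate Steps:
s(J, S) = 525 + S
1/(-242268 + (s(-11/(-625), -142) - 1*(-55682))) = 1/(-242268 + ((525 - 142) - 1*(-55682))) = 1/(-242268 + (383 + 55682)) = 1/(-242268 + 56065) = 1/(-186203) = -1/186203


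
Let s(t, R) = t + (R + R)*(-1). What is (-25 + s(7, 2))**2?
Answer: 484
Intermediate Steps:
s(t, R) = t - 2*R (s(t, R) = t + (2*R)*(-1) = t - 2*R)
(-25 + s(7, 2))**2 = (-25 + (7 - 2*2))**2 = (-25 + (7 - 4))**2 = (-25 + 3)**2 = (-22)**2 = 484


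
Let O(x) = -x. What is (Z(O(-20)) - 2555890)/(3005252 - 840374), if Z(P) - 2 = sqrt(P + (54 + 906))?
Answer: -1277944/1082439 + 7*sqrt(5)/1082439 ≈ -1.1806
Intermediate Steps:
Z(P) = 2 + sqrt(960 + P) (Z(P) = 2 + sqrt(P + (54 + 906)) = 2 + sqrt(P + 960) = 2 + sqrt(960 + P))
(Z(O(-20)) - 2555890)/(3005252 - 840374) = ((2 + sqrt(960 - 1*(-20))) - 2555890)/(3005252 - 840374) = ((2 + sqrt(960 + 20)) - 2555890)/2164878 = ((2 + sqrt(980)) - 2555890)*(1/2164878) = ((2 + 14*sqrt(5)) - 2555890)*(1/2164878) = (-2555888 + 14*sqrt(5))*(1/2164878) = -1277944/1082439 + 7*sqrt(5)/1082439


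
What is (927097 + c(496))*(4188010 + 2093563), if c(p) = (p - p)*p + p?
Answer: 5826743143789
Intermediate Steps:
c(p) = p (c(p) = 0*p + p = 0 + p = p)
(927097 + c(496))*(4188010 + 2093563) = (927097 + 496)*(4188010 + 2093563) = 927593*6281573 = 5826743143789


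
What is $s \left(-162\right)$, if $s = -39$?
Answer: $6318$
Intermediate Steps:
$s \left(-162\right) = \left(-39\right) \left(-162\right) = 6318$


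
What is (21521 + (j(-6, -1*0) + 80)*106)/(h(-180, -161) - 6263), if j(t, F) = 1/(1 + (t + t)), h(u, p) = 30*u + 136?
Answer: -329905/126797 ≈ -2.6018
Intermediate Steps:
h(u, p) = 136 + 30*u
j(t, F) = 1/(1 + 2*t)
(21521 + (j(-6, -1*0) + 80)*106)/(h(-180, -161) - 6263) = (21521 + (1/(1 + 2*(-6)) + 80)*106)/((136 + 30*(-180)) - 6263) = (21521 + (1/(1 - 12) + 80)*106)/((136 - 5400) - 6263) = (21521 + (1/(-11) + 80)*106)/(-5264 - 6263) = (21521 + (-1/11 + 80)*106)/(-11527) = (21521 + (879/11)*106)*(-1/11527) = (21521 + 93174/11)*(-1/11527) = (329905/11)*(-1/11527) = -329905/126797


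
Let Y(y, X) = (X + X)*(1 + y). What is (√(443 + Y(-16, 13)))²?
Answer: 53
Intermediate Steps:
Y(y, X) = 2*X*(1 + y) (Y(y, X) = (2*X)*(1 + y) = 2*X*(1 + y))
(√(443 + Y(-16, 13)))² = (√(443 + 2*13*(1 - 16)))² = (√(443 + 2*13*(-15)))² = (√(443 - 390))² = (√53)² = 53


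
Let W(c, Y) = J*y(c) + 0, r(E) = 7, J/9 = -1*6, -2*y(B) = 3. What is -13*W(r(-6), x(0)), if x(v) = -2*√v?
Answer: -1053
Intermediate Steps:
y(B) = -3/2 (y(B) = -½*3 = -3/2)
J = -54 (J = 9*(-1*6) = 9*(-6) = -54)
W(c, Y) = 81 (W(c, Y) = -54*(-3/2) + 0 = 81 + 0 = 81)
-13*W(r(-6), x(0)) = -13*81 = -1053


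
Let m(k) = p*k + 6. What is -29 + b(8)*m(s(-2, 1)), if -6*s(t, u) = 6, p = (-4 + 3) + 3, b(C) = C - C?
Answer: -29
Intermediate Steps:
b(C) = 0
p = 2 (p = -1 + 3 = 2)
s(t, u) = -1 (s(t, u) = -⅙*6 = -1)
m(k) = 6 + 2*k (m(k) = 2*k + 6 = 6 + 2*k)
-29 + b(8)*m(s(-2, 1)) = -29 + 0*(6 + 2*(-1)) = -29 + 0*(6 - 2) = -29 + 0*4 = -29 + 0 = -29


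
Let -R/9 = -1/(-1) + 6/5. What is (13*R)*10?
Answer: -2574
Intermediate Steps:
R = -99/5 (R = -9*(-1/(-1) + 6/5) = -9*(-1*(-1) + 6*(1/5)) = -9*(1 + 6/5) = -9*11/5 = -99/5 ≈ -19.800)
(13*R)*10 = (13*(-99/5))*10 = -1287/5*10 = -2574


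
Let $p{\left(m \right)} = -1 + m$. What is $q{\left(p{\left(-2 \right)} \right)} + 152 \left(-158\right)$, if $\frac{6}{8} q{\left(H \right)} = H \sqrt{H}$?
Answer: $-24016 - 4 i \sqrt{3} \approx -24016.0 - 6.9282 i$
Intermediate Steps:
$q{\left(H \right)} = \frac{4 H^{\frac{3}{2}}}{3}$ ($q{\left(H \right)} = \frac{4 H \sqrt{H}}{3} = \frac{4 H^{\frac{3}{2}}}{3}$)
$q{\left(p{\left(-2 \right)} \right)} + 152 \left(-158\right) = \frac{4 \left(-1 - 2\right)^{\frac{3}{2}}}{3} + 152 \left(-158\right) = \frac{4 \left(-3\right)^{\frac{3}{2}}}{3} - 24016 = \frac{4 \left(- 3 i \sqrt{3}\right)}{3} - 24016 = - 4 i \sqrt{3} - 24016 = -24016 - 4 i \sqrt{3}$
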